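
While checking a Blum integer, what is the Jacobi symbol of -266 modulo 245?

0

Reduce the numerator: -266 ≡ 224 (mod 245), so (-266|245) = (224|245).
Factor out 2: 224 = 2^5·7. Since 245 ≡ 5 (mod 8), (2|245) = -1, and (2|245)^5 = -1. Now have -(7|245).
245 ≡ 1 (mod 4), so quadratic reciprocity gives (7|245) = (245|7). Reduce: 245 ≡ 0 (mod 7). Now have -(0|7).
The numerator is now 0 with denominator 7 > 1: the symbol is 0.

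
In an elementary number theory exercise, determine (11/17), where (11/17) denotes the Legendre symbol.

-1

(11/17)
  = (17/11)    [QR: 17 ≡ 1 mod 4, sign kept]
  = (6/11)    [17 ≡ 6 mod 11]
  = -(3/11)    [11 ≡ 3 mod 8 ⇒ (2/11) = -1]
  = (11/3)    [QR: both ≡ 3 mod 4, sign flips]
  = (2/3)    [11 ≡ 2 mod 3]
  = -(1/3)    [3 ≡ 3 mod 8 ⇒ (2/3) = -1]
  = -1    [(1/3) = 1]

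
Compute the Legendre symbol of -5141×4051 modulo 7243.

1

By multiplicativity, (-5141·4051/7243) = (-5141/7243)·(4051/7243).
First factor (-5141/7243):
(-5141/7243)
  = -(5141/7243)    [7243 ≡ 3 mod 4 ⇒ (-1/7243) = -1]
  = -(7243/5141)    [QR: 5141 ≡ 1 mod 4, sign kept]
  = -(2102/5141)    [7243 ≡ 2102 mod 5141]
  = (1051/5141)    [5141 ≡ 5 mod 8 ⇒ (2/5141) = -1]
  = (5141/1051)    [QR: 5141 ≡ 1 mod 4, sign kept]
  = (937/1051)    [5141 ≡ 937 mod 1051]
  = (1051/937)    [QR: 937 ≡ 1 mod 4, sign kept]
  = (114/937)    [1051 ≡ 114 mod 937]
  = (57/937)    [937 ≡ 1 mod 8 ⇒ (2/937) = +1]
  = (937/57)    [QR: 57 ≡ 1 mod 4, sign kept]
  = (25/57)    [937 ≡ 25 mod 57]
  = (57/25)    [QR: 25 ≡ 1 mod 4, sign kept]
  = (7/25)    [57 ≡ 7 mod 25]
  = (25/7)    [QR: 25 ≡ 1 mod 4, sign kept]
  = (4/7)    [25 ≡ 4 mod 7]
  = (1/7)    [7 ≡ 7 mod 8 ⇒ (2/7)^2 = +1]
  = 1    [(1/7) = 1]
Second factor (4051/7243):
(4051/7243)
  = -(7243/4051)    [QR: both ≡ 3 mod 4, sign flips]
  = -(3192/4051)    [7243 ≡ 3192 mod 4051]
  = (399/4051)    [4051 ≡ 3 mod 8 ⇒ (2/4051)^3 = -1]
  = -(4051/399)    [QR: both ≡ 3 mod 4, sign flips]
  = -(61/399)    [4051 ≡ 61 mod 399]
  = -(399/61)    [QR: 61 ≡ 1 mod 4, sign kept]
  = -(33/61)    [399 ≡ 33 mod 61]
  = -(61/33)    [QR: 33 ≡ 1 mod 4, sign kept]
  = -(28/33)    [61 ≡ 28 mod 33]
  = -(7/33)    [33 ≡ 1 mod 8 ⇒ (2/33)^2 = +1]
  = -(33/7)    [QR: 33 ≡ 1 mod 4, sign kept]
  = -(5/7)    [33 ≡ 5 mod 7]
  = -(7/5)    [QR: 5 ≡ 1 mod 4, sign kept]
  = -(2/5)    [7 ≡ 2 mod 5]
  = (1/5)    [5 ≡ 5 mod 8 ⇒ (2/5) = -1]
  = 1    [(1/5) = 1]
Product: (1)·(1) = 1.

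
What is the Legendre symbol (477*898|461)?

By multiplicativity, (477·898|461) = (477|461)·(898|461).
First factor (477|461):
Reduce the numerator: 477 ≡ 16 (mod 461), so (477|461) = (16|461).
Factor out 2: 16 = 2^4. Since 461 ≡ 5 (mod 8), (2|461) = -1, and (2|461)^4 = +1. Now have (1|461).
(1|461) = 1. Collecting the sign factors: 1.
Second factor (898|461):
Reduce the numerator: 898 ≡ 437 (mod 461), so (898|461) = (437|461).
437 ≡ 1 (mod 4), so quadratic reciprocity gives (437|461) = (461|437). Reduce: 461 ≡ 24 (mod 437). Now have (24|437).
Factor out 2: 24 = 2^3·3. Since 437 ≡ 5 (mod 8), (2|437) = -1, and (2|437)^3 = -1. Now have -(3|437).
437 ≡ 1 (mod 4), so quadratic reciprocity gives (3|437) = (437|3). Reduce: 437 ≡ 2 (mod 3). Now have -(2|3).
Factor out 2: 2 = 2. Since 3 ≡ 3 (mod 8), (2|3) = -1. Now have (1|3).
(1|3) = 1. Collecting the sign factors: 1.
Product: (1)·(1) = 1.

1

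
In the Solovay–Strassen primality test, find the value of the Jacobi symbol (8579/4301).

0

Reduce the numerator: 8579 ≡ 4278 (mod 4301), so (8579/4301) = (4278/4301).
Factor out 2: 4278 = 2·2139. Since 4301 ≡ 5 (mod 8), (2/4301) = -1. Now have -(2139/4301).
4301 ≡ 1 (mod 4), so quadratic reciprocity gives (2139/4301) = (4301/2139). Reduce: 4301 ≡ 23 (mod 2139). Now have -(23/2139).
Both 23 ≡ 3 and 2139 ≡ 3 (mod 4), so reciprocity gives (23/2139) = -(2139/23). Reduce: 2139 ≡ 0 (mod 23). Now have (0/23).
The numerator is now 0 with denominator 23 > 1: the symbol is 0.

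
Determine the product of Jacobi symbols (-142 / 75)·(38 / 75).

By multiplicativity, (-142·38 / 75) = (-142 / 75)·(38 / 75).
First factor (-142 / 75):
(-142 / 75)
  = (8 / 75)    [-142 ≡ 8 mod 75]
  = -(1 / 75)    [75 ≡ 3 mod 8 ⇒ (2 / 75)^3 = -1]
  = -1    [(1 / 75) = 1]
Second factor (38 / 75):
(38 / 75)
  = -(19 / 75)    [75 ≡ 3 mod 8 ⇒ (2 / 75) = -1]
  = (75 / 19)    [QR: both ≡ 3 mod 4, sign flips]
  = (18 / 19)    [75 ≡ 18 mod 19]
  = -(9 / 19)    [19 ≡ 3 mod 8 ⇒ (2 / 19) = -1]
  = -(19 / 9)    [QR: 9 ≡ 1 mod 4, sign kept]
  = -(1 / 9)    [19 ≡ 1 mod 9]
  = -1    [(1 / 9) = 1]
Product: (-1)·(-1) = 1.

1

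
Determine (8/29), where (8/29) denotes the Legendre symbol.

Factor out 2: 8 = 2^3. Since 29 ≡ 5 (mod 8), (2/29) = -1, and (2/29)^3 = -1. Now have -(1/29).
(1/29) = 1. Collecting the sign factors: -1.

-1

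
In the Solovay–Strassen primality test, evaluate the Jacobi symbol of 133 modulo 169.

(133|169)
  = (169|133)    [QR: 133 ≡ 1 mod 4, sign kept]
  = (36|133)    [169 ≡ 36 mod 133]
  = (9|133)    [133 ≡ 5 mod 8 ⇒ (2|133)^2 = +1]
  = (133|9)    [QR: 9 ≡ 1 mod 4, sign kept]
  = (7|9)    [133 ≡ 7 mod 9]
  = (9|7)    [QR: 9 ≡ 1 mod 4, sign kept]
  = (2|7)    [9 ≡ 2 mod 7]
  = (1|7)    [7 ≡ 7 mod 8 ⇒ (2|7) = +1]
  = 1    [(1|7) = 1]

1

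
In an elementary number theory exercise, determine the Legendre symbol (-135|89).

-1

(-135|89)
  = (135|89)    [89 ≡ 1 mod 4 ⇒ (-1|89) = +1]
  = (46|89)    [135 ≡ 46 mod 89]
  = (23|89)    [89 ≡ 1 mod 8 ⇒ (2|89) = +1]
  = (89|23)    [QR: 89 ≡ 1 mod 4, sign kept]
  = (20|23)    [89 ≡ 20 mod 23]
  = (5|23)    [23 ≡ 7 mod 8 ⇒ (2|23)^2 = +1]
  = (23|5)    [QR: 5 ≡ 1 mod 4, sign kept]
  = (3|5)    [23 ≡ 3 mod 5]
  = (5|3)    [QR: 5 ≡ 1 mod 4, sign kept]
  = (2|3)    [5 ≡ 2 mod 3]
  = -(1|3)    [3 ≡ 3 mod 8 ⇒ (2|3) = -1]
  = -1    [(1|3) = 1]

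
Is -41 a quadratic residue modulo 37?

Pull out -1: (-41|37) = (-1|37)·(41|37). Since 37 ≡ 1 (mod 4), (-1|37) = +1. Now have (41|37).
Reduce the numerator: 41 ≡ 4 (mod 37), so (41|37) = (4|37).
Factor out 2: 4 = 2^2. Since 37 ≡ 5 (mod 8), (2|37) = -1, and (2|37)^2 = +1. Now have (1|37).
(1|37) = 1. Collecting the sign factors: 1.
(-41|37) = 1, and 37 is prime, so -41 is a quadratic residue mod 37.

yes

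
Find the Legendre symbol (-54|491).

1

(-54|491)
  = -(54|491)    [491 ≡ 3 mod 4 ⇒ (-1|491) = -1]
  = (27|491)    [491 ≡ 3 mod 8 ⇒ (2|491) = -1]
  = -(491|27)    [QR: both ≡ 3 mod 4, sign flips]
  = -(5|27)    [491 ≡ 5 mod 27]
  = -(27|5)    [QR: 5 ≡ 1 mod 4, sign kept]
  = -(2|5)    [27 ≡ 2 mod 5]
  = (1|5)    [5 ≡ 5 mod 8 ⇒ (2|5) = -1]
  = 1    [(1|5) = 1]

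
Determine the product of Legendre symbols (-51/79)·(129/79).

-1

By multiplicativity, (-51·129/79) = (-51/79)·(129/79).
First factor (-51/79):
Pull out -1: (-51/79) = (-1/79)·(51/79). Since 79 ≡ 3 (mod 4), (-1/79) = -1. Now have -(51/79).
Both 51 ≡ 3 and 79 ≡ 3 (mod 4), so reciprocity gives (51/79) = -(79/51). Reduce: 79 ≡ 28 (mod 51). Now have (28/51).
Factor out 2: 28 = 2^2·7. Since 51 ≡ 3 (mod 8), (2/51) = -1, and (2/51)^2 = +1. Now have (7/51).
Both 7 ≡ 3 and 51 ≡ 3 (mod 4), so reciprocity gives (7/51) = -(51/7). Reduce: 51 ≡ 2 (mod 7). Now have -(2/7).
Factor out 2: 2 = 2. Since 7 ≡ 7 (mod 8), (2/7) = +1. Now have -(1/7).
(1/7) = 1. Collecting the sign factors: -1.
Second factor (129/79):
Reduce the numerator: 129 ≡ 50 (mod 79), so (129/79) = (50/79).
Factor out 2: 50 = 2·25. Since 79 ≡ 7 (mod 8), (2/79) = +1. Now have (25/79).
25 ≡ 1 (mod 4), so quadratic reciprocity gives (25/79) = (79/25). Reduce: 79 ≡ 4 (mod 25). Now have (4/25).
Factor out 2: 4 = 2^2. Since 25 ≡ 1 (mod 8), (2/25) = +1, and (2/25)^2 = +1. Now have (1/25).
(1/25) = 1. Collecting the sign factors: 1.
Product: (-1)·(1) = -1.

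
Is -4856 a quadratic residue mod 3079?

yes

Pull out -1: (-4856/3079) = (-1/3079)·(4856/3079). Since 3079 ≡ 3 (mod 4), (-1/3079) = -1. Now have -(4856/3079).
Reduce the numerator: 4856 ≡ 1777 (mod 3079), so (4856/3079) = (1777/3079).
1777 ≡ 1 (mod 4), so quadratic reciprocity gives (1777/3079) = (3079/1777). Reduce: 3079 ≡ 1302 (mod 1777). Now have -(1302/1777).
Factor out 2: 1302 = 2·651. Since 1777 ≡ 1 (mod 8), (2/1777) = +1. Now have -(651/1777).
1777 ≡ 1 (mod 4), so quadratic reciprocity gives (651/1777) = (1777/651). Reduce: 1777 ≡ 475 (mod 651). Now have -(475/651).
Both 475 ≡ 3 and 651 ≡ 3 (mod 4), so reciprocity gives (475/651) = -(651/475). Reduce: 651 ≡ 176 (mod 475). Now have (176/475).
Factor out 2: 176 = 2^4·11. Since 475 ≡ 3 (mod 8), (2/475) = -1, and (2/475)^4 = +1. Now have (11/475).
Both 11 ≡ 3 and 475 ≡ 3 (mod 4), so reciprocity gives (11/475) = -(475/11). Reduce: 475 ≡ 2 (mod 11). Now have -(2/11).
Factor out 2: 2 = 2. Since 11 ≡ 3 (mod 8), (2/11) = -1. Now have (1/11).
(1/11) = 1. Collecting the sign factors: 1.
The Legendre symbol is 1, so x^2 ≡ -4856 (mod 3079) has solution.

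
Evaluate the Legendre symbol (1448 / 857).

1

Reduce the numerator: 1448 ≡ 591 (mod 857), so (1448 / 857) = (591 / 857).
857 ≡ 1 (mod 4), so quadratic reciprocity gives (591 / 857) = (857 / 591). Reduce: 857 ≡ 266 (mod 591). Now have (266 / 591).
Factor out 2: 266 = 2·133. Since 591 ≡ 7 (mod 8), (2 / 591) = +1. Now have (133 / 591).
133 ≡ 1 (mod 4), so quadratic reciprocity gives (133 / 591) = (591 / 133). Reduce: 591 ≡ 59 (mod 133). Now have (59 / 133).
133 ≡ 1 (mod 4), so quadratic reciprocity gives (59 / 133) = (133 / 59). Reduce: 133 ≡ 15 (mod 59). Now have (15 / 59).
Both 15 ≡ 3 and 59 ≡ 3 (mod 4), so reciprocity gives (15 / 59) = -(59 / 15). Reduce: 59 ≡ 14 (mod 15). Now have -(14 / 15).
Factor out 2: 14 = 2·7. Since 15 ≡ 7 (mod 8), (2 / 15) = +1. Now have -(7 / 15).
Both 7 ≡ 3 and 15 ≡ 3 (mod 4), so reciprocity gives (7 / 15) = -(15 / 7). Reduce: 15 ≡ 1 (mod 7). Now have (1 / 7).
(1 / 7) = 1. Collecting the sign factors: 1.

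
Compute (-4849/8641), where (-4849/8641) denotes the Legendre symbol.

-1

(-4849/8641)
  = (3792/8641)    [-4849 ≡ 3792 mod 8641]
  = (237/8641)    [8641 ≡ 1 mod 8 ⇒ (2/8641)^4 = +1]
  = (8641/237)    [QR: 237 ≡ 1 mod 4, sign kept]
  = (109/237)    [8641 ≡ 109 mod 237]
  = (237/109)    [QR: 109 ≡ 1 mod 4, sign kept]
  = (19/109)    [237 ≡ 19 mod 109]
  = (109/19)    [QR: 109 ≡ 1 mod 4, sign kept]
  = (14/19)    [109 ≡ 14 mod 19]
  = -(7/19)    [19 ≡ 3 mod 8 ⇒ (2/19) = -1]
  = (19/7)    [QR: both ≡ 3 mod 4, sign flips]
  = (5/7)    [19 ≡ 5 mod 7]
  = (7/5)    [QR: 5 ≡ 1 mod 4, sign kept]
  = (2/5)    [7 ≡ 2 mod 5]
  = -(1/5)    [5 ≡ 5 mod 8 ⇒ (2/5) = -1]
  = -1    [(1/5) = 1]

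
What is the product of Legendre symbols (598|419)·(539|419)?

By multiplicativity, (598·539|419) = (598|419)·(539|419).
First factor (598|419):
Reduce the numerator: 598 ≡ 179 (mod 419), so (598|419) = (179|419).
Both 179 ≡ 3 and 419 ≡ 3 (mod 4), so reciprocity gives (179|419) = -(419|179). Reduce: 419 ≡ 61 (mod 179). Now have -(61|179).
61 ≡ 1 (mod 4), so quadratic reciprocity gives (61|179) = (179|61). Reduce: 179 ≡ 57 (mod 61). Now have -(57|61).
57 ≡ 1 (mod 4), so quadratic reciprocity gives (57|61) = (61|57). Reduce: 61 ≡ 4 (mod 57). Now have -(4|57).
Factor out 2: 4 = 2^2. Since 57 ≡ 1 (mod 8), (2|57) = +1, and (2|57)^2 = +1. Now have -(1|57).
(1|57) = 1. Collecting the sign factors: -1.
Second factor (539|419):
Reduce the numerator: 539 ≡ 120 (mod 419), so (539|419) = (120|419).
Factor out 2: 120 = 2^3·15. Since 419 ≡ 3 (mod 8), (2|419) = -1, and (2|419)^3 = -1. Now have -(15|419).
Both 15 ≡ 3 and 419 ≡ 3 (mod 4), so reciprocity gives (15|419) = -(419|15). Reduce: 419 ≡ 14 (mod 15). Now have (14|15).
Factor out 2: 14 = 2·7. Since 15 ≡ 7 (mod 8), (2|15) = +1. Now have (7|15).
Both 7 ≡ 3 and 15 ≡ 3 (mod 4), so reciprocity gives (7|15) = -(15|7). Reduce: 15 ≡ 1 (mod 7). Now have -(1|7).
(1|7) = 1. Collecting the sign factors: -1.
Product: (-1)·(-1) = 1.

1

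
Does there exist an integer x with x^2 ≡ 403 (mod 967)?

no

Both 403 ≡ 3 and 967 ≡ 3 (mod 4), so reciprocity gives (403/967) = -(967/403). Reduce: 967 ≡ 161 (mod 403). Now have -(161/403).
161 ≡ 1 (mod 4), so quadratic reciprocity gives (161/403) = (403/161). Reduce: 403 ≡ 81 (mod 161). Now have -(81/161).
81 ≡ 1 (mod 4), so quadratic reciprocity gives (81/161) = (161/81). Reduce: 161 ≡ 80 (mod 81). Now have -(80/81).
Factor out 2: 80 = 2^4·5. Since 81 ≡ 1 (mod 8), (2/81) = +1, and (2/81)^4 = +1. Now have -(5/81).
5 ≡ 1 (mod 4), so quadratic reciprocity gives (5/81) = (81/5). Reduce: 81 ≡ 1 (mod 5). Now have -(1/5).
(1/5) = 1. Collecting the sign factors: -1.
(403/967) = -1, and 967 is prime, so 403 is not a quadratic residue mod 967.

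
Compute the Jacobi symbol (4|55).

1

Factor out 2: 4 = 2^2. Since 55 ≡ 7 (mod 8), (2|55) = +1, and (2|55)^2 = +1. Now have (1|55).
(1|55) = 1. Collecting the sign factors: 1.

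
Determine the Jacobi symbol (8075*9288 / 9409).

By multiplicativity, (8075·9288 / 9409) = (8075 / 9409)·(9288 / 9409).
First factor (8075 / 9409):
9409 ≡ 1 (mod 4), so quadratic reciprocity gives (8075 / 9409) = (9409 / 8075). Reduce: 9409 ≡ 1334 (mod 8075). Now have (1334 / 8075).
Factor out 2: 1334 = 2·667. Since 8075 ≡ 3 (mod 8), (2 / 8075) = -1. Now have -(667 / 8075).
Both 667 ≡ 3 and 8075 ≡ 3 (mod 4), so reciprocity gives (667 / 8075) = -(8075 / 667). Reduce: 8075 ≡ 71 (mod 667). Now have (71 / 667).
Both 71 ≡ 3 and 667 ≡ 3 (mod 4), so reciprocity gives (71 / 667) = -(667 / 71). Reduce: 667 ≡ 28 (mod 71). Now have -(28 / 71).
Factor out 2: 28 = 2^2·7. Since 71 ≡ 7 (mod 8), (2 / 71) = +1, and (2 / 71)^2 = +1. Now have -(7 / 71).
Both 7 ≡ 3 and 71 ≡ 3 (mod 4), so reciprocity gives (7 / 71) = -(71 / 7). Reduce: 71 ≡ 1 (mod 7). Now have (1 / 7).
(1 / 7) = 1. Collecting the sign factors: 1.
Second factor (9288 / 9409):
Factor out 2: 9288 = 2^3·1161. Since 9409 ≡ 1 (mod 8), (2 / 9409) = +1, and (2 / 9409)^3 = +1. Now have (1161 / 9409).
1161 ≡ 1 (mod 4), so quadratic reciprocity gives (1161 / 9409) = (9409 / 1161). Reduce: 9409 ≡ 121 (mod 1161). Now have (121 / 1161).
121 ≡ 1 (mod 4), so quadratic reciprocity gives (121 / 1161) = (1161 / 121). Reduce: 1161 ≡ 72 (mod 121). Now have (72 / 121).
Factor out 2: 72 = 2^3·9. Since 121 ≡ 1 (mod 8), (2 / 121) = +1, and (2 / 121)^3 = +1. Now have (9 / 121).
9 ≡ 1 (mod 4), so quadratic reciprocity gives (9 / 121) = (121 / 9). Reduce: 121 ≡ 4 (mod 9). Now have (4 / 9).
Factor out 2: 4 = 2^2. Since 9 ≡ 1 (mod 8), (2 / 9) = +1, and (2 / 9)^2 = +1. Now have (1 / 9).
(1 / 9) = 1. Collecting the sign factors: 1.
Product: (1)·(1) = 1.

1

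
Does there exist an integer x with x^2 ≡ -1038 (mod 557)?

Reduce the numerator: -1038 ≡ 76 (mod 557), so (-1038|557) = (76|557).
Factor out 2: 76 = 2^2·19. Since 557 ≡ 5 (mod 8), (2|557) = -1, and (2|557)^2 = +1. Now have (19|557).
557 ≡ 1 (mod 4), so quadratic reciprocity gives (19|557) = (557|19). Reduce: 557 ≡ 6 (mod 19). Now have (6|19).
Factor out 2: 6 = 2·3. Since 19 ≡ 3 (mod 8), (2|19) = -1. Now have -(3|19).
Both 3 ≡ 3 and 19 ≡ 3 (mod 4), so reciprocity gives (3|19) = -(19|3). Reduce: 19 ≡ 1 (mod 3). Now have (1|3).
(1|3) = 1. Collecting the sign factors: 1.
(-1038|557) = 1, and 557 is prime, so -1038 is a quadratic residue mod 557.

yes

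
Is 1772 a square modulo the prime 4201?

(1772/4201)
  = (443/4201)    [4201 ≡ 1 mod 8 ⇒ (2/4201)^2 = +1]
  = (4201/443)    [QR: 4201 ≡ 1 mod 4, sign kept]
  = (214/443)    [4201 ≡ 214 mod 443]
  = -(107/443)    [443 ≡ 3 mod 8 ⇒ (2/443) = -1]
  = (443/107)    [QR: both ≡ 3 mod 4, sign flips]
  = (15/107)    [443 ≡ 15 mod 107]
  = -(107/15)    [QR: both ≡ 3 mod 4, sign flips]
  = -(2/15)    [107 ≡ 2 mod 15]
  = -(1/15)    [15 ≡ 7 mod 8 ⇒ (2/15) = +1]
  = -1    [(1/15) = 1]
The Legendre symbol is -1, so x^2 ≡ 1772 (mod 4201) has no solution.

no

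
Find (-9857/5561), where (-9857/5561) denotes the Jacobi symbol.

-1

(-9857/5561)
  = (1265/5561)    [-9857 ≡ 1265 mod 5561]
  = (5561/1265)    [QR: 1265 ≡ 1 mod 4, sign kept]
  = (501/1265)    [5561 ≡ 501 mod 1265]
  = (1265/501)    [QR: 501 ≡ 1 mod 4, sign kept]
  = (263/501)    [1265 ≡ 263 mod 501]
  = (501/263)    [QR: 501 ≡ 1 mod 4, sign kept]
  = (238/263)    [501 ≡ 238 mod 263]
  = (119/263)    [263 ≡ 7 mod 8 ⇒ (2/263) = +1]
  = -(263/119)    [QR: both ≡ 3 mod 4, sign flips]
  = -(25/119)    [263 ≡ 25 mod 119]
  = -(119/25)    [QR: 25 ≡ 1 mod 4, sign kept]
  = -(19/25)    [119 ≡ 19 mod 25]
  = -(25/19)    [QR: 25 ≡ 1 mod 4, sign kept]
  = -(6/19)    [25 ≡ 6 mod 19]
  = (3/19)    [19 ≡ 3 mod 8 ⇒ (2/19) = -1]
  = -(19/3)    [QR: both ≡ 3 mod 4, sign flips]
  = -(1/3)    [19 ≡ 1 mod 3]
  = -1    [(1/3) = 1]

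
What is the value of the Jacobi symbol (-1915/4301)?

Reduce the numerator: -1915 ≡ 2386 (mod 4301), so (-1915/4301) = (2386/4301).
Factor out 2: 2386 = 2·1193. Since 4301 ≡ 5 (mod 8), (2/4301) = -1. Now have -(1193/4301).
1193 ≡ 1 (mod 4), so quadratic reciprocity gives (1193/4301) = (4301/1193). Reduce: 4301 ≡ 722 (mod 1193). Now have -(722/1193).
Factor out 2: 722 = 2·361. Since 1193 ≡ 1 (mod 8), (2/1193) = +1. Now have -(361/1193).
361 ≡ 1 (mod 4), so quadratic reciprocity gives (361/1193) = (1193/361). Reduce: 1193 ≡ 110 (mod 361). Now have -(110/361).
Factor out 2: 110 = 2·55. Since 361 ≡ 1 (mod 8), (2/361) = +1. Now have -(55/361).
361 ≡ 1 (mod 4), so quadratic reciprocity gives (55/361) = (361/55). Reduce: 361 ≡ 31 (mod 55). Now have -(31/55).
Both 31 ≡ 3 and 55 ≡ 3 (mod 4), so reciprocity gives (31/55) = -(55/31). Reduce: 55 ≡ 24 (mod 31). Now have (24/31).
Factor out 2: 24 = 2^3·3. Since 31 ≡ 7 (mod 8), (2/31) = +1, and (2/31)^3 = +1. Now have (3/31).
Both 3 ≡ 3 and 31 ≡ 3 (mod 4), so reciprocity gives (3/31) = -(31/3). Reduce: 31 ≡ 1 (mod 3). Now have -(1/3).
(1/3) = 1. Collecting the sign factors: -1.

-1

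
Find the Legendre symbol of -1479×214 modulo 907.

-1

By multiplicativity, (-1479·214|907) = (-1479|907)·(214|907).
First factor (-1479|907):
Reduce the numerator: -1479 ≡ 335 (mod 907), so (-1479|907) = (335|907).
Both 335 ≡ 3 and 907 ≡ 3 (mod 4), so reciprocity gives (335|907) = -(907|335). Reduce: 907 ≡ 237 (mod 335). Now have -(237|335).
237 ≡ 1 (mod 4), so quadratic reciprocity gives (237|335) = (335|237). Reduce: 335 ≡ 98 (mod 237). Now have -(98|237).
Factor out 2: 98 = 2·49. Since 237 ≡ 5 (mod 8), (2|237) = -1. Now have (49|237).
49 ≡ 1 (mod 4), so quadratic reciprocity gives (49|237) = (237|49). Reduce: 237 ≡ 41 (mod 49). Now have (41|49).
41 ≡ 1 (mod 4), so quadratic reciprocity gives (41|49) = (49|41). Reduce: 49 ≡ 8 (mod 41). Now have (8|41).
Factor out 2: 8 = 2^3. Since 41 ≡ 1 (mod 8), (2|41) = +1, and (2|41)^3 = +1. Now have (1|41).
(1|41) = 1. Collecting the sign factors: 1.
Second factor (214|907):
Factor out 2: 214 = 2·107. Since 907 ≡ 3 (mod 8), (2|907) = -1. Now have -(107|907).
Both 107 ≡ 3 and 907 ≡ 3 (mod 4), so reciprocity gives (107|907) = -(907|107). Reduce: 907 ≡ 51 (mod 107). Now have (51|107).
Both 51 ≡ 3 and 107 ≡ 3 (mod 4), so reciprocity gives (51|107) = -(107|51). Reduce: 107 ≡ 5 (mod 51). Now have -(5|51).
5 ≡ 1 (mod 4), so quadratic reciprocity gives (5|51) = (51|5). Reduce: 51 ≡ 1 (mod 5). Now have -(1|5).
(1|5) = 1. Collecting the sign factors: -1.
Product: (1)·(-1) = -1.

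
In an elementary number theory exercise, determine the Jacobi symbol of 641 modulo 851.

-1

(641/851)
  = (851/641)    [QR: 641 ≡ 1 mod 4, sign kept]
  = (210/641)    [851 ≡ 210 mod 641]
  = (105/641)    [641 ≡ 1 mod 8 ⇒ (2/641) = +1]
  = (641/105)    [QR: 105 ≡ 1 mod 4, sign kept]
  = (11/105)    [641 ≡ 11 mod 105]
  = (105/11)    [QR: 105 ≡ 1 mod 4, sign kept]
  = (6/11)    [105 ≡ 6 mod 11]
  = -(3/11)    [11 ≡ 3 mod 8 ⇒ (2/11) = -1]
  = (11/3)    [QR: both ≡ 3 mod 4, sign flips]
  = (2/3)    [11 ≡ 2 mod 3]
  = -(1/3)    [3 ≡ 3 mod 8 ⇒ (2/3) = -1]
  = -1    [(1/3) = 1]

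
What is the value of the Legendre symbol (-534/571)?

1

(-534/571)
  = (37/571)    [-534 ≡ 37 mod 571]
  = (571/37)    [QR: 37 ≡ 1 mod 4, sign kept]
  = (16/37)    [571 ≡ 16 mod 37]
  = (1/37)    [37 ≡ 5 mod 8 ⇒ (2/37)^4 = +1]
  = 1    [(1/37) = 1]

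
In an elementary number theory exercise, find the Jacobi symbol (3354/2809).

1

Reduce the numerator: 3354 ≡ 545 (mod 2809), so (3354/2809) = (545/2809).
545 ≡ 1 (mod 4), so quadratic reciprocity gives (545/2809) = (2809/545). Reduce: 2809 ≡ 84 (mod 545). Now have (84/545).
Factor out 2: 84 = 2^2·21. Since 545 ≡ 1 (mod 8), (2/545) = +1, and (2/545)^2 = +1. Now have (21/545).
21 ≡ 1 (mod 4), so quadratic reciprocity gives (21/545) = (545/21). Reduce: 545 ≡ 20 (mod 21). Now have (20/21).
Factor out 2: 20 = 2^2·5. Since 21 ≡ 5 (mod 8), (2/21) = -1, and (2/21)^2 = +1. Now have (5/21).
5 ≡ 1 (mod 4), so quadratic reciprocity gives (5/21) = (21/5). Reduce: 21 ≡ 1 (mod 5). Now have (1/5).
(1/5) = 1. Collecting the sign factors: 1.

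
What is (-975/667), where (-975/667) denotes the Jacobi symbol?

Reduce the numerator: -975 ≡ 359 (mod 667), so (-975/667) = (359/667).
Both 359 ≡ 3 and 667 ≡ 3 (mod 4), so reciprocity gives (359/667) = -(667/359). Reduce: 667 ≡ 308 (mod 359). Now have -(308/359).
Factor out 2: 308 = 2^2·77. Since 359 ≡ 7 (mod 8), (2/359) = +1, and (2/359)^2 = +1. Now have -(77/359).
77 ≡ 1 (mod 4), so quadratic reciprocity gives (77/359) = (359/77). Reduce: 359 ≡ 51 (mod 77). Now have -(51/77).
77 ≡ 1 (mod 4), so quadratic reciprocity gives (51/77) = (77/51). Reduce: 77 ≡ 26 (mod 51). Now have -(26/51).
Factor out 2: 26 = 2·13. Since 51 ≡ 3 (mod 8), (2/51) = -1. Now have (13/51).
13 ≡ 1 (mod 4), so quadratic reciprocity gives (13/51) = (51/13). Reduce: 51 ≡ 12 (mod 13). Now have (12/13).
Factor out 2: 12 = 2^2·3. Since 13 ≡ 5 (mod 8), (2/13) = -1, and (2/13)^2 = +1. Now have (3/13).
13 ≡ 1 (mod 4), so quadratic reciprocity gives (3/13) = (13/3). Reduce: 13 ≡ 1 (mod 3). Now have (1/3).
(1/3) = 1. Collecting the sign factors: 1.

1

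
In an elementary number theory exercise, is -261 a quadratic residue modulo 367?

Reduce the numerator: -261 ≡ 106 (mod 367), so (-261/367) = (106/367).
Factor out 2: 106 = 2·53. Since 367 ≡ 7 (mod 8), (2/367) = +1. Now have (53/367).
53 ≡ 1 (mod 4), so quadratic reciprocity gives (53/367) = (367/53). Reduce: 367 ≡ 49 (mod 53). Now have (49/53).
49 ≡ 1 (mod 4), so quadratic reciprocity gives (49/53) = (53/49). Reduce: 53 ≡ 4 (mod 49). Now have (4/49).
Factor out 2: 4 = 2^2. Since 49 ≡ 1 (mod 8), (2/49) = +1, and (2/49)^2 = +1. Now have (1/49).
(1/49) = 1. Collecting the sign factors: 1.
The Legendre symbol is 1, so x^2 ≡ -261 (mod 367) has solution.

yes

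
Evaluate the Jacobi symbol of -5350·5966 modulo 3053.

1

By multiplicativity, (-5350·5966/3053) = (-5350/3053)·(5966/3053).
First factor (-5350/3053):
(-5350/3053)
  = (756/3053)    [-5350 ≡ 756 mod 3053]
  = (189/3053)    [3053 ≡ 5 mod 8 ⇒ (2/3053)^2 = +1]
  = (3053/189)    [QR: 189 ≡ 1 mod 4, sign kept]
  = (29/189)    [3053 ≡ 29 mod 189]
  = (189/29)    [QR: 29 ≡ 1 mod 4, sign kept]
  = (15/29)    [189 ≡ 15 mod 29]
  = (29/15)    [QR: 29 ≡ 1 mod 4, sign kept]
  = (14/15)    [29 ≡ 14 mod 15]
  = (7/15)    [15 ≡ 7 mod 8 ⇒ (2/15) = +1]
  = -(15/7)    [QR: both ≡ 3 mod 4, sign flips]
  = -(1/7)    [15 ≡ 1 mod 7]
  = -1    [(1/7) = 1]
Second factor (5966/3053):
(5966/3053)
  = (2913/3053)    [5966 ≡ 2913 mod 3053]
  = (3053/2913)    [QR: 2913 ≡ 1 mod 4, sign kept]
  = (140/2913)    [3053 ≡ 140 mod 2913]
  = (35/2913)    [2913 ≡ 1 mod 8 ⇒ (2/2913)^2 = +1]
  = (2913/35)    [QR: 2913 ≡ 1 mod 4, sign kept]
  = (8/35)    [2913 ≡ 8 mod 35]
  = -(1/35)    [35 ≡ 3 mod 8 ⇒ (2/35)^3 = -1]
  = -1    [(1/35) = 1]
Product: (-1)·(-1) = 1.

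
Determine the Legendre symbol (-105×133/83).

-1

By multiplicativity, (-105·133/83) = (-105/83)·(133/83).
First factor (-105/83):
Reduce the numerator: -105 ≡ 61 (mod 83), so (-105/83) = (61/83).
61 ≡ 1 (mod 4), so quadratic reciprocity gives (61/83) = (83/61). Reduce: 83 ≡ 22 (mod 61). Now have (22/61).
Factor out 2: 22 = 2·11. Since 61 ≡ 5 (mod 8), (2/61) = -1. Now have -(11/61).
61 ≡ 1 (mod 4), so quadratic reciprocity gives (11/61) = (61/11). Reduce: 61 ≡ 6 (mod 11). Now have -(6/11).
Factor out 2: 6 = 2·3. Since 11 ≡ 3 (mod 8), (2/11) = -1. Now have (3/11).
Both 3 ≡ 3 and 11 ≡ 3 (mod 4), so reciprocity gives (3/11) = -(11/3). Reduce: 11 ≡ 2 (mod 3). Now have -(2/3).
Factor out 2: 2 = 2. Since 3 ≡ 3 (mod 8), (2/3) = -1. Now have (1/3).
(1/3) = 1. Collecting the sign factors: 1.
Second factor (133/83):
Reduce the numerator: 133 ≡ 50 (mod 83), so (133/83) = (50/83).
Factor out 2: 50 = 2·25. Since 83 ≡ 3 (mod 8), (2/83) = -1. Now have -(25/83).
25 ≡ 1 (mod 4), so quadratic reciprocity gives (25/83) = (83/25). Reduce: 83 ≡ 8 (mod 25). Now have -(8/25).
Factor out 2: 8 = 2^3. Since 25 ≡ 1 (mod 8), (2/25) = +1, and (2/25)^3 = +1. Now have -(1/25).
(1/25) = 1. Collecting the sign factors: -1.
Product: (1)·(-1) = -1.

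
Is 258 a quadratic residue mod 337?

yes

(258/337)
  = (129/337)    [337 ≡ 1 mod 8 ⇒ (2/337) = +1]
  = (337/129)    [QR: 129 ≡ 1 mod 4, sign kept]
  = (79/129)    [337 ≡ 79 mod 129]
  = (129/79)    [QR: 129 ≡ 1 mod 4, sign kept]
  = (50/79)    [129 ≡ 50 mod 79]
  = (25/79)    [79 ≡ 7 mod 8 ⇒ (2/79) = +1]
  = (79/25)    [QR: 25 ≡ 1 mod 4, sign kept]
  = (4/25)    [79 ≡ 4 mod 25]
  = (1/25)    [25 ≡ 1 mod 8 ⇒ (2/25)^2 = +1]
  = 1    [(1/25) = 1]
The Legendre symbol is 1, so x^2 ≡ 258 (mod 337) has solution.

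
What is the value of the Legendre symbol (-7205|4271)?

(-7205|4271)
  = -(7205|4271)    [4271 ≡ 3 mod 4 ⇒ (-1|4271) = -1]
  = -(2934|4271)    [7205 ≡ 2934 mod 4271]
  = -(1467|4271)    [4271 ≡ 7 mod 8 ⇒ (2|4271) = +1]
  = (4271|1467)    [QR: both ≡ 3 mod 4, sign flips]
  = (1337|1467)    [4271 ≡ 1337 mod 1467]
  = (1467|1337)    [QR: 1337 ≡ 1 mod 4, sign kept]
  = (130|1337)    [1467 ≡ 130 mod 1337]
  = (65|1337)    [1337 ≡ 1 mod 8 ⇒ (2|1337) = +1]
  = (1337|65)    [QR: 65 ≡ 1 mod 4, sign kept]
  = (37|65)    [1337 ≡ 37 mod 65]
  = (65|37)    [QR: 37 ≡ 1 mod 4, sign kept]
  = (28|37)    [65 ≡ 28 mod 37]
  = (7|37)    [37 ≡ 5 mod 8 ⇒ (2|37)^2 = +1]
  = (37|7)    [QR: 37 ≡ 1 mod 4, sign kept]
  = (2|7)    [37 ≡ 2 mod 7]
  = (1|7)    [7 ≡ 7 mod 8 ⇒ (2|7) = +1]
  = 1    [(1|7) = 1]

1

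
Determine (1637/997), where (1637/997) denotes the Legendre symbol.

1

Reduce the numerator: 1637 ≡ 640 (mod 997), so (1637/997) = (640/997).
Factor out 2: 640 = 2^7·5. Since 997 ≡ 5 (mod 8), (2/997) = -1, and (2/997)^7 = -1. Now have -(5/997).
5 ≡ 1 (mod 4), so quadratic reciprocity gives (5/997) = (997/5). Reduce: 997 ≡ 2 (mod 5). Now have -(2/5).
Factor out 2: 2 = 2. Since 5 ≡ 5 (mod 8), (2/5) = -1. Now have (1/5).
(1/5) = 1. Collecting the sign factors: 1.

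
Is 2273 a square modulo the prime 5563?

2273 ≡ 1 (mod 4), so quadratic reciprocity gives (2273/5563) = (5563/2273). Reduce: 5563 ≡ 1017 (mod 2273). Now have (1017/2273).
1017 ≡ 1 (mod 4), so quadratic reciprocity gives (1017/2273) = (2273/1017). Reduce: 2273 ≡ 239 (mod 1017). Now have (239/1017).
1017 ≡ 1 (mod 4), so quadratic reciprocity gives (239/1017) = (1017/239). Reduce: 1017 ≡ 61 (mod 239). Now have (61/239).
61 ≡ 1 (mod 4), so quadratic reciprocity gives (61/239) = (239/61). Reduce: 239 ≡ 56 (mod 61). Now have (56/61).
Factor out 2: 56 = 2^3·7. Since 61 ≡ 5 (mod 8), (2/61) = -1, and (2/61)^3 = -1. Now have -(7/61).
61 ≡ 1 (mod 4), so quadratic reciprocity gives (7/61) = (61/7). Reduce: 61 ≡ 5 (mod 7). Now have -(5/7).
5 ≡ 1 (mod 4), so quadratic reciprocity gives (5/7) = (7/5). Reduce: 7 ≡ 2 (mod 5). Now have -(2/5).
Factor out 2: 2 = 2. Since 5 ≡ 5 (mod 8), (2/5) = -1. Now have (1/5).
(1/5) = 1. Collecting the sign factors: 1.
(2273/5563) = 1, and 5563 is prime, so 2273 is a quadratic residue mod 5563.

yes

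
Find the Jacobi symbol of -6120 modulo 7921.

(-6120/7921)
  = (1801/7921)    [-6120 ≡ 1801 mod 7921]
  = (7921/1801)    [QR: 1801 ≡ 1 mod 4, sign kept]
  = (717/1801)    [7921 ≡ 717 mod 1801]
  = (1801/717)    [QR: 717 ≡ 1 mod 4, sign kept]
  = (367/717)    [1801 ≡ 367 mod 717]
  = (717/367)    [QR: 717 ≡ 1 mod 4, sign kept]
  = (350/367)    [717 ≡ 350 mod 367]
  = (175/367)    [367 ≡ 7 mod 8 ⇒ (2/367) = +1]
  = -(367/175)    [QR: both ≡ 3 mod 4, sign flips]
  = -(17/175)    [367 ≡ 17 mod 175]
  = -(175/17)    [QR: 17 ≡ 1 mod 4, sign kept]
  = -(5/17)    [175 ≡ 5 mod 17]
  = -(17/5)    [QR: 5 ≡ 1 mod 4, sign kept]
  = -(2/5)    [17 ≡ 2 mod 5]
  = (1/5)    [5 ≡ 5 mod 8 ⇒ (2/5) = -1]
  = 1    [(1/5) = 1]

1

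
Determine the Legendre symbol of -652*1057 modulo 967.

By multiplicativity, (-652·1057 / 967) = (-652 / 967)·(1057 / 967).
First factor (-652 / 967):
(-652 / 967)
  = (315 / 967)    [-652 ≡ 315 mod 967]
  = -(967 / 315)    [QR: both ≡ 3 mod 4, sign flips]
  = -(22 / 315)    [967 ≡ 22 mod 315]
  = (11 / 315)    [315 ≡ 3 mod 8 ⇒ (2 / 315) = -1]
  = -(315 / 11)    [QR: both ≡ 3 mod 4, sign flips]
  = -(7 / 11)    [315 ≡ 7 mod 11]
  = (11 / 7)    [QR: both ≡ 3 mod 4, sign flips]
  = (4 / 7)    [11 ≡ 4 mod 7]
  = (1 / 7)    [7 ≡ 7 mod 8 ⇒ (2 / 7)^2 = +1]
  = 1    [(1 / 7) = 1]
Second factor (1057 / 967):
(1057 / 967)
  = (90 / 967)    [1057 ≡ 90 mod 967]
  = (45 / 967)    [967 ≡ 7 mod 8 ⇒ (2 / 967) = +1]
  = (967 / 45)    [QR: 45 ≡ 1 mod 4, sign kept]
  = (22 / 45)    [967 ≡ 22 mod 45]
  = -(11 / 45)    [45 ≡ 5 mod 8 ⇒ (2 / 45) = -1]
  = -(45 / 11)    [QR: 45 ≡ 1 mod 4, sign kept]
  = -(1 / 11)    [45 ≡ 1 mod 11]
  = -1    [(1 / 11) = 1]
Product: (1)·(-1) = -1.

-1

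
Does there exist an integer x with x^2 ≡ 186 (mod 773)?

no

(186/773)
  = -(93/773)    [773 ≡ 5 mod 8 ⇒ (2/773) = -1]
  = -(773/93)    [QR: 93 ≡ 1 mod 4, sign kept]
  = -(29/93)    [773 ≡ 29 mod 93]
  = -(93/29)    [QR: 29 ≡ 1 mod 4, sign kept]
  = -(6/29)    [93 ≡ 6 mod 29]
  = (3/29)    [29 ≡ 5 mod 8 ⇒ (2/29) = -1]
  = (29/3)    [QR: 29 ≡ 1 mod 4, sign kept]
  = (2/3)    [29 ≡ 2 mod 3]
  = -(1/3)    [3 ≡ 3 mod 8 ⇒ (2/3) = -1]
  = -1    [(1/3) = 1]
The Legendre symbol is -1, so x^2 ≡ 186 (mod 773) has no solution.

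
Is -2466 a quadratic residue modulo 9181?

(-2466|9181)
  = (2466|9181)    [9181 ≡ 1 mod 4 ⇒ (-1|9181) = +1]
  = -(1233|9181)    [9181 ≡ 5 mod 8 ⇒ (2|9181) = -1]
  = -(9181|1233)    [QR: 1233 ≡ 1 mod 4, sign kept]
  = -(550|1233)    [9181 ≡ 550 mod 1233]
  = -(275|1233)    [1233 ≡ 1 mod 8 ⇒ (2|1233) = +1]
  = -(1233|275)    [QR: 1233 ≡ 1 mod 4, sign kept]
  = -(133|275)    [1233 ≡ 133 mod 275]
  = -(275|133)    [QR: 133 ≡ 1 mod 4, sign kept]
  = -(9|133)    [275 ≡ 9 mod 133]
  = -(133|9)    [QR: 9 ≡ 1 mod 4, sign kept]
  = -(7|9)    [133 ≡ 7 mod 9]
  = -(9|7)    [QR: 9 ≡ 1 mod 4, sign kept]
  = -(2|7)    [9 ≡ 2 mod 7]
  = -(1|7)    [7 ≡ 7 mod 8 ⇒ (2|7) = +1]
  = -1    [(1|7) = 1]
(-2466|9181) = -1, and 9181 is prime, so -2466 is not a quadratic residue mod 9181.

no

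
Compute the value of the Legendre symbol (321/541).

(321/541)
  = (541/321)    [QR: 321 ≡ 1 mod 4, sign kept]
  = (220/321)    [541 ≡ 220 mod 321]
  = (55/321)    [321 ≡ 1 mod 8 ⇒ (2/321)^2 = +1]
  = (321/55)    [QR: 321 ≡ 1 mod 4, sign kept]
  = (46/55)    [321 ≡ 46 mod 55]
  = (23/55)    [55 ≡ 7 mod 8 ⇒ (2/55) = +1]
  = -(55/23)    [QR: both ≡ 3 mod 4, sign flips]
  = -(9/23)    [55 ≡ 9 mod 23]
  = -(23/9)    [QR: 9 ≡ 1 mod 4, sign kept]
  = -(5/9)    [23 ≡ 5 mod 9]
  = -(9/5)    [QR: 5 ≡ 1 mod 4, sign kept]
  = -(4/5)    [9 ≡ 4 mod 5]
  = -(1/5)    [5 ≡ 5 mod 8 ⇒ (2/5)^2 = +1]
  = -1    [(1/5) = 1]

-1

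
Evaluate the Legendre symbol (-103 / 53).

Pull out -1: (-103 / 53) = (-1 / 53)·(103 / 53). Since 53 ≡ 1 (mod 4), (-1 / 53) = +1. Now have (103 / 53).
Reduce the numerator: 103 ≡ 50 (mod 53), so (103 / 53) = (50 / 53).
Factor out 2: 50 = 2·25. Since 53 ≡ 5 (mod 8), (2 / 53) = -1. Now have -(25 / 53).
25 ≡ 1 (mod 4), so quadratic reciprocity gives (25 / 53) = (53 / 25). Reduce: 53 ≡ 3 (mod 25). Now have -(3 / 25).
25 ≡ 1 (mod 4), so quadratic reciprocity gives (3 / 25) = (25 / 3). Reduce: 25 ≡ 1 (mod 3). Now have -(1 / 3).
(1 / 3) = 1. Collecting the sign factors: -1.

-1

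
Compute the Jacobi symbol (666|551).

Reduce the numerator: 666 ≡ 115 (mod 551), so (666|551) = (115|551).
Both 115 ≡ 3 and 551 ≡ 3 (mod 4), so reciprocity gives (115|551) = -(551|115). Reduce: 551 ≡ 91 (mod 115). Now have -(91|115).
Both 91 ≡ 3 and 115 ≡ 3 (mod 4), so reciprocity gives (91|115) = -(115|91). Reduce: 115 ≡ 24 (mod 91). Now have (24|91).
Factor out 2: 24 = 2^3·3. Since 91 ≡ 3 (mod 8), (2|91) = -1, and (2|91)^3 = -1. Now have -(3|91).
Both 3 ≡ 3 and 91 ≡ 3 (mod 4), so reciprocity gives (3|91) = -(91|3). Reduce: 91 ≡ 1 (mod 3). Now have (1|3).
(1|3) = 1. Collecting the sign factors: 1.

1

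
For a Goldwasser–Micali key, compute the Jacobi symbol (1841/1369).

Reduce the numerator: 1841 ≡ 472 (mod 1369), so (1841/1369) = (472/1369).
Factor out 2: 472 = 2^3·59. Since 1369 ≡ 1 (mod 8), (2/1369) = +1, and (2/1369)^3 = +1. Now have (59/1369).
1369 ≡ 1 (mod 4), so quadratic reciprocity gives (59/1369) = (1369/59). Reduce: 1369 ≡ 12 (mod 59). Now have (12/59).
Factor out 2: 12 = 2^2·3. Since 59 ≡ 3 (mod 8), (2/59) = -1, and (2/59)^2 = +1. Now have (3/59).
Both 3 ≡ 3 and 59 ≡ 3 (mod 4), so reciprocity gives (3/59) = -(59/3). Reduce: 59 ≡ 2 (mod 3). Now have -(2/3).
Factor out 2: 2 = 2. Since 3 ≡ 3 (mod 8), (2/3) = -1. Now have (1/3).
(1/3) = 1. Collecting the sign factors: 1.

1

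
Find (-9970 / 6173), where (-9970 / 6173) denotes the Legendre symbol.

Reduce the numerator: -9970 ≡ 2376 (mod 6173), so (-9970 / 6173) = (2376 / 6173).
Factor out 2: 2376 = 2^3·297. Since 6173 ≡ 5 (mod 8), (2 / 6173) = -1, and (2 / 6173)^3 = -1. Now have -(297 / 6173).
297 ≡ 1 (mod 4), so quadratic reciprocity gives (297 / 6173) = (6173 / 297). Reduce: 6173 ≡ 233 (mod 297). Now have -(233 / 297).
233 ≡ 1 (mod 4), so quadratic reciprocity gives (233 / 297) = (297 / 233). Reduce: 297 ≡ 64 (mod 233). Now have -(64 / 233).
Factor out 2: 64 = 2^6. Since 233 ≡ 1 (mod 8), (2 / 233) = +1, and (2 / 233)^6 = +1. Now have -(1 / 233).
(1 / 233) = 1. Collecting the sign factors: -1.

-1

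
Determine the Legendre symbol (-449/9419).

-1

Pull out -1: (-449/9419) = (-1/9419)·(449/9419). Since 9419 ≡ 3 (mod 4), (-1/9419) = -1. Now have -(449/9419).
449 ≡ 1 (mod 4), so quadratic reciprocity gives (449/9419) = (9419/449). Reduce: 9419 ≡ 439 (mod 449). Now have -(439/449).
449 ≡ 1 (mod 4), so quadratic reciprocity gives (439/449) = (449/439). Reduce: 449 ≡ 10 (mod 439). Now have -(10/439).
Factor out 2: 10 = 2·5. Since 439 ≡ 7 (mod 8), (2/439) = +1. Now have -(5/439).
5 ≡ 1 (mod 4), so quadratic reciprocity gives (5/439) = (439/5). Reduce: 439 ≡ 4 (mod 5). Now have -(4/5).
Factor out 2: 4 = 2^2. Since 5 ≡ 5 (mod 8), (2/5) = -1, and (2/5)^2 = +1. Now have -(1/5).
(1/5) = 1. Collecting the sign factors: -1.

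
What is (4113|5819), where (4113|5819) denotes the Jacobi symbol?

-1

4113 ≡ 1 (mod 4), so quadratic reciprocity gives (4113|5819) = (5819|4113). Reduce: 5819 ≡ 1706 (mod 4113). Now have (1706|4113).
Factor out 2: 1706 = 2·853. Since 4113 ≡ 1 (mod 8), (2|4113) = +1. Now have (853|4113).
853 ≡ 1 (mod 4), so quadratic reciprocity gives (853|4113) = (4113|853). Reduce: 4113 ≡ 701 (mod 853). Now have (701|853).
701 ≡ 1 (mod 4), so quadratic reciprocity gives (701|853) = (853|701). Reduce: 853 ≡ 152 (mod 701). Now have (152|701).
Factor out 2: 152 = 2^3·19. Since 701 ≡ 5 (mod 8), (2|701) = -1, and (2|701)^3 = -1. Now have -(19|701).
701 ≡ 1 (mod 4), so quadratic reciprocity gives (19|701) = (701|19). Reduce: 701 ≡ 17 (mod 19). Now have -(17|19).
17 ≡ 1 (mod 4), so quadratic reciprocity gives (17|19) = (19|17). Reduce: 19 ≡ 2 (mod 17). Now have -(2|17).
Factor out 2: 2 = 2. Since 17 ≡ 1 (mod 8), (2|17) = +1. Now have -(1|17).
(1|17) = 1. Collecting the sign factors: -1.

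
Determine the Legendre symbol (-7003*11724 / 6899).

By multiplicativity, (-7003·11724 / 6899) = (-7003 / 6899)·(11724 / 6899).
First factor (-7003 / 6899):
(-7003 / 6899)
  = (6795 / 6899)    [-7003 ≡ 6795 mod 6899]
  = -(6899 / 6795)    [QR: both ≡ 3 mod 4, sign flips]
  = -(104 / 6795)    [6899 ≡ 104 mod 6795]
  = (13 / 6795)    [6795 ≡ 3 mod 8 ⇒ (2 / 6795)^3 = -1]
  = (6795 / 13)    [QR: 13 ≡ 1 mod 4, sign kept]
  = (9 / 13)    [6795 ≡ 9 mod 13]
  = (13 / 9)    [QR: 9 ≡ 1 mod 4, sign kept]
  = (4 / 9)    [13 ≡ 4 mod 9]
  = (1 / 9)    [9 ≡ 1 mod 8 ⇒ (2 / 9)^2 = +1]
  = 1    [(1 / 9) = 1]
Second factor (11724 / 6899):
(11724 / 6899)
  = (4825 / 6899)    [11724 ≡ 4825 mod 6899]
  = (6899 / 4825)    [QR: 4825 ≡ 1 mod 4, sign kept]
  = (2074 / 4825)    [6899 ≡ 2074 mod 4825]
  = (1037 / 4825)    [4825 ≡ 1 mod 8 ⇒ (2 / 4825) = +1]
  = (4825 / 1037)    [QR: 1037 ≡ 1 mod 4, sign kept]
  = (677 / 1037)    [4825 ≡ 677 mod 1037]
  = (1037 / 677)    [QR: 677 ≡ 1 mod 4, sign kept]
  = (360 / 677)    [1037 ≡ 360 mod 677]
  = -(45 / 677)    [677 ≡ 5 mod 8 ⇒ (2 / 677)^3 = -1]
  = -(677 / 45)    [QR: 45 ≡ 1 mod 4, sign kept]
  = -(2 / 45)    [677 ≡ 2 mod 45]
  = (1 / 45)    [45 ≡ 5 mod 8 ⇒ (2 / 45) = -1]
  = 1    [(1 / 45) = 1]
Product: (1)·(1) = 1.

1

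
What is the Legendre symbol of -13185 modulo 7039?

(-13185/7039)
  = (893/7039)    [-13185 ≡ 893 mod 7039]
  = (7039/893)    [QR: 893 ≡ 1 mod 4, sign kept]
  = (788/893)    [7039 ≡ 788 mod 893]
  = (197/893)    [893 ≡ 5 mod 8 ⇒ (2/893)^2 = +1]
  = (893/197)    [QR: 197 ≡ 1 mod 4, sign kept]
  = (105/197)    [893 ≡ 105 mod 197]
  = (197/105)    [QR: 105 ≡ 1 mod 4, sign kept]
  = (92/105)    [197 ≡ 92 mod 105]
  = (23/105)    [105 ≡ 1 mod 8 ⇒ (2/105)^2 = +1]
  = (105/23)    [QR: 105 ≡ 1 mod 4, sign kept]
  = (13/23)    [105 ≡ 13 mod 23]
  = (23/13)    [QR: 13 ≡ 1 mod 4, sign kept]
  = (10/13)    [23 ≡ 10 mod 13]
  = -(5/13)    [13 ≡ 5 mod 8 ⇒ (2/13) = -1]
  = -(13/5)    [QR: 5 ≡ 1 mod 4, sign kept]
  = -(3/5)    [13 ≡ 3 mod 5]
  = -(5/3)    [QR: 5 ≡ 1 mod 4, sign kept]
  = -(2/3)    [5 ≡ 2 mod 3]
  = (1/3)    [3 ≡ 3 mod 8 ⇒ (2/3) = -1]
  = 1    [(1/3) = 1]

1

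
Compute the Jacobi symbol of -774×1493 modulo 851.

1

By multiplicativity, (-774·1493|851) = (-774|851)·(1493|851).
First factor (-774|851):
Reduce the numerator: -774 ≡ 77 (mod 851), so (-774|851) = (77|851).
77 ≡ 1 (mod 4), so quadratic reciprocity gives (77|851) = (851|77). Reduce: 851 ≡ 4 (mod 77). Now have (4|77).
Factor out 2: 4 = 2^2. Since 77 ≡ 5 (mod 8), (2|77) = -1, and (2|77)^2 = +1. Now have (1|77).
(1|77) = 1. Collecting the sign factors: 1.
Second factor (1493|851):
Reduce the numerator: 1493 ≡ 642 (mod 851), so (1493|851) = (642|851).
Factor out 2: 642 = 2·321. Since 851 ≡ 3 (mod 8), (2|851) = -1. Now have -(321|851).
321 ≡ 1 (mod 4), so quadratic reciprocity gives (321|851) = (851|321). Reduce: 851 ≡ 209 (mod 321). Now have -(209|321).
209 ≡ 1 (mod 4), so quadratic reciprocity gives (209|321) = (321|209). Reduce: 321 ≡ 112 (mod 209). Now have -(112|209).
Factor out 2: 112 = 2^4·7. Since 209 ≡ 1 (mod 8), (2|209) = +1, and (2|209)^4 = +1. Now have -(7|209).
209 ≡ 1 (mod 4), so quadratic reciprocity gives (7|209) = (209|7). Reduce: 209 ≡ 6 (mod 7). Now have -(6|7).
Factor out 2: 6 = 2·3. Since 7 ≡ 7 (mod 8), (2|7) = +1. Now have -(3|7).
Both 3 ≡ 3 and 7 ≡ 3 (mod 4), so reciprocity gives (3|7) = -(7|3). Reduce: 7 ≡ 1 (mod 3). Now have (1|3).
(1|3) = 1. Collecting the sign factors: 1.
Product: (1)·(1) = 1.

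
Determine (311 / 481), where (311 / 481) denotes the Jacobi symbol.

-1

(311 / 481)
  = (481 / 311)    [QR: 481 ≡ 1 mod 4, sign kept]
  = (170 / 311)    [481 ≡ 170 mod 311]
  = (85 / 311)    [311 ≡ 7 mod 8 ⇒ (2 / 311) = +1]
  = (311 / 85)    [QR: 85 ≡ 1 mod 4, sign kept]
  = (56 / 85)    [311 ≡ 56 mod 85]
  = -(7 / 85)    [85 ≡ 5 mod 8 ⇒ (2 / 85)^3 = -1]
  = -(85 / 7)    [QR: 85 ≡ 1 mod 4, sign kept]
  = -(1 / 7)    [85 ≡ 1 mod 7]
  = -1    [(1 / 7) = 1]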